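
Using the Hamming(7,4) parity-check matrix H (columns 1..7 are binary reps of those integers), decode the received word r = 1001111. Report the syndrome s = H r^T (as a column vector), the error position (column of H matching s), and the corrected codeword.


s = (0, 0, 1)^T, error position = 1, corrected codeword c = 0001111

Compute s = H r^T mod 2 one row at a time:
  s_1 = 1 + 1 + 1 + 1 = 4 ≡ 0 (mod 2).
  s_2 = 0 + 0 + 1 + 1 = 2 ≡ 0 (mod 2).
  s_3 = 1 + 0 + 1 + 1 = 3 ≡ 1 (mod 2).
s = (0, 0, 1)^T — this equals column 1 of H (binary 001), so error is at position 1.
Correct: flip bit 1 of r = 1001111 to get c = 0001111.


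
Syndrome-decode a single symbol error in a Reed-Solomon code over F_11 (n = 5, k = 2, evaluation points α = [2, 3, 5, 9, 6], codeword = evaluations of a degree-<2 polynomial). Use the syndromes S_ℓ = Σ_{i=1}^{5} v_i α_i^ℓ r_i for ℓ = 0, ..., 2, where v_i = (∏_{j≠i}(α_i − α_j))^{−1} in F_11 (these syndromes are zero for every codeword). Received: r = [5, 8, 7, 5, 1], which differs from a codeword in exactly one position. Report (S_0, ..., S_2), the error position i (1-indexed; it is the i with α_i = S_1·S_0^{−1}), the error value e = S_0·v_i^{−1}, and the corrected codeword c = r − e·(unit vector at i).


S = (5, 10, 9), error at position 1, error magnitude e = 2, c = [3, 8, 7, 5, 1].

Step 1: column multipliers v_i = (∏_{j≠i}(α_i − α_j))^{−1} mod 11.
  i = 1 (α = 2): (2−3)(2−5)(2−9)(2−6) = (−1)·(−3)·(−7)·(−4) = 84 ≡ 7, so v_1 = 7^{−1} = 8 (mod 11).
  i = 2 (α = 3): (3−2)(3−5)(3−9)(3−6) = 1·(−2)·(−6)·(−3) = −36 ≡ 8, so v_2 = 8^{−1} = 7 (mod 11).
  i = 3 (α = 5): (5−2)(5−3)(5−9)(5−6) = 3·2·(−4)·(−1) = 24 ≡ 2, so v_3 = 2^{−1} = 6 (mod 11).
  i = 4 (α = 9): (9−2)(9−3)(9−5)(9−6) = 7·6·4·3 = 504 ≡ 9, so v_4 = 9^{−1} = 5 (mod 11).
  i = 5 (α = 6): (6−2)(6−3)(6−5)(6−9) = 4·3·1·(−3) = −36 ≡ 8, so v_5 = 8^{−1} = 7 (mod 11).
  v = [8, 7, 6, 5, 7].
Step 2: syndromes of r = [5, 8, 7, 5, 1] (all sums mod 11).
  S_0 = Σ v_i r_i = 8·5 + 7·8 + 6·7 + 5·5 + 7·1 = 170 ≡ 5.
  S_1 = Σ v_i α_i r_i = 8·2·5 + 7·3·8 + 6·5·7 + 5·9·5 + 7·6·1 = 725 ≡ 10.
  α_i^2 mod 11 = [4, 9, 3, 4, 3].
  S_2 = Σ v_i α_i^2 r_i = 8·4·5 + 7·9·8 + 6·3·7 + 5·4·5 + 7·3·1 = 911 ≡ 9.
  S = (5, 10, 9) ≠ 0, so r is not a codeword (an error is present).
Step 3: locate the error. For a single error e at position i, S_ℓ = v_i·e·α_i^ℓ, so α_err = S_1/S_0.
  S_0^{−1} = 5^{−1} = 9 (mod 11), so α_err = 10·9 = 90 ≡ 2 = α_1. Error position i = 1.
  Consistency check: S_2/S_1 = 9·10 = 90 ≡ 2 = α_err ✓ (single-error assumption holds).
Step 4: error magnitude e = S_0/v_1 = S_0·∏_{j≠1}(α_1 − α_j) = 5·7 = 35 ≡ 2 (mod 11).
Step 5: correct position 1: c_1 = r_1 − e = 5 − 2 ≡ 3 (mod 11). Hence c = [3, 8, 7, 5, 1].
  Check: interpolating c through the α_i gives m(x) = 4 + 5·x (degree < 2) with m(α_i) = c_i for every i, so c is indeed a codeword.


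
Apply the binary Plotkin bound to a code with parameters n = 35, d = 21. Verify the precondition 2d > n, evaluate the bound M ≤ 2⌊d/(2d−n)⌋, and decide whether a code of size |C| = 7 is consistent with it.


Plotkin bound M ≤ 6; given |C| = 7 > bound (violated).

Check applicability: 2d = 42, n = 35.
2d − n = 7 > 0, so Plotkin applies.
Compute d/(2d−n) = 21/7 ≈ 3.0000.
⌊d/(2d−n)⌋ = 3.
Plotkin bound: M ≤ 2·3 = 6.
Given |C| = 7, check: VIOLATED.
This |C| is above the Plotkin bound, so no binary code with n = 35, d = 21 and 7 codewords exists.


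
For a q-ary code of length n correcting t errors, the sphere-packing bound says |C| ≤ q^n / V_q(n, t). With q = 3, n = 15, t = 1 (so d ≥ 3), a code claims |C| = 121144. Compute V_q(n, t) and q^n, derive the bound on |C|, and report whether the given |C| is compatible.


V_q(n, t) = 31, q^n = 14348907, Hamming bound = 462867, |C| = 121144 ≤ bound (satisfied).

Step 1: Compute V_q(n, t) = Σ_{j=0}^1 C(n, j) (q−1)^j.
  j = 0: C(15,0)·(2)^0 = 1·1 = 1.
  j = 1: C(15,1)·(2)^1 = 15·2 = 30.
  V_q(n, t) = 1 + 30 = 31.
Step 2: q^n = 3^15 = 14348907.
Step 3: Hamming bound ⌊q^n / V_q(n,t)⌋ = ⌊14348907/31⌋ = 462867.
Step 4: Compare |C| = 121144 to 462867: satisfied.
The claimed |C| lies below the Hamming bound.


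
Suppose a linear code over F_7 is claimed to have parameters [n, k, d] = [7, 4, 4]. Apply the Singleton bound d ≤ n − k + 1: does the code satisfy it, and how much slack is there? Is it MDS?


Singleton RHS = n − k + 1 = 4, slack = 0, bound satisfied, MDS.

Singleton bound: d ≤ n − k + 1.
Here n = 7, k = 4, so n − k + 1 = 4.
Given d = 4, check d ≤ 4: YES.
Slack = (n − k + 1) − d = 0.
The code is MDS (slack = 0).
Description: the claimed parameters are [7, 4, 4]_7; such a code would be MDS (meets Singleton bound).


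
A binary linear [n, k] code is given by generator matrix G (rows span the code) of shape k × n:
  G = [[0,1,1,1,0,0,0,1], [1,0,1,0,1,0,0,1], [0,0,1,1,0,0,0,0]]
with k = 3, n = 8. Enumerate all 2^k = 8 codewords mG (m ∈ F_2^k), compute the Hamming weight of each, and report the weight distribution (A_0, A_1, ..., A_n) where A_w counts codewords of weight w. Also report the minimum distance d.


Weight distribution: A_0 = 1, A_2 = 2, A_4 = 5. Minimum distance d = 2.

Enumerate all 2^3 = 8 messages m ∈ F_2^3.
For each, compute codeword c = mG in F_2^8, then tally its weight.
  m = 000 → c = 00000000, weight = 0.
  m = 100 → c = 01110001, weight = 4.
  m = 010 → c = 10101001, weight = 4.
  m = 110 → c = 11011000, weight = 4.
  m = 001 → c = 00110000, weight = 2.
  m = 101 → c = 01000001, weight = 2.
  m = 011 → c = 10011001, weight = 4.
  m = 111 → c = 11101000, weight = 4.
Tally weights:
  weight 0: 1 codewords.
  weight 2: 2 codewords.
  weight 4: 5 codewords.
Minimum distance d = smallest w > 0 with A_w > 0 = 2.
Sanity: Σ A_w = 8 = 2^3 = 8 ✓.


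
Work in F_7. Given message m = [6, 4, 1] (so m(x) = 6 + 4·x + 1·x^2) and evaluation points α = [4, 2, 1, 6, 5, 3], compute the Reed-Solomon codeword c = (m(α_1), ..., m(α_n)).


c = [3, 4, 4, 3, 2, 6]

Message polynomial: m(x) = 6 + 4·x + 1·x^2 (mod 7).
For each evaluation point α_i, compute m(α_i) mod 7:
  α_1 = 4: Horner steps 1 → 1 → 3, so m(4) = 3.
  α_2 = 2: Horner steps 1 → 6 → 4, so m(2) = 4.
  α_3 = 1: Horner steps 1 → 5 → 4, so m(1) = 4.
  α_4 = 6: Horner steps 1 → 3 → 3, so m(6) = 3.
  α_5 = 5: Horner steps 1 → 2 → 2, so m(5) = 2.
  α_6 = 3: Horner steps 1 → 0 → 6, so m(3) = 6.
Codeword c = [3, 4, 4, 3, 2, 6] ∈ F_7^6.


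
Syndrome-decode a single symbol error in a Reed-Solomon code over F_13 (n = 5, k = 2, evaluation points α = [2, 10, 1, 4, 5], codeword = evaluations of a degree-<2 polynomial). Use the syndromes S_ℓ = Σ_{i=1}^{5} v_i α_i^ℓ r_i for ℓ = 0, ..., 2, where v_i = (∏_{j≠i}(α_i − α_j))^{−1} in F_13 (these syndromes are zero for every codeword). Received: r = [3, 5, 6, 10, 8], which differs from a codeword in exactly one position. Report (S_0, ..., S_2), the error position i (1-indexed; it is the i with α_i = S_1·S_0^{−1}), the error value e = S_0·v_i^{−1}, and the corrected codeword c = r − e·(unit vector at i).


S = (8, 1, 5), error at position 5, error magnitude e = 1, c = [3, 5, 6, 10, 7].

Step 1: column multipliers v_i = (∏_{j≠i}(α_i − α_j))^{−1} mod 13.
  i = 1 (α = 2): (2−10)(2−1)(2−4)(2−5) = (−8)·1·(−2)·(−3) = −48 ≡ 4, so v_1 = 4^{−1} = 10 (mod 13).
  i = 2 (α = 10): (10−2)(10−1)(10−4)(10−5) = 8·9·6·5 = 2160 ≡ 2, so v_2 = 2^{−1} = 7 (mod 13).
  i = 3 (α = 1): (1−2)(1−10)(1−4)(1−5) = (−1)·(−9)·(−3)·(−4) = 108 ≡ 4, so v_3 = 4^{−1} = 10 (mod 13).
  i = 4 (α = 4): (4−2)(4−10)(4−1)(4−5) = 2·(−6)·3·(−1) = 36 ≡ 10, so v_4 = 10^{−1} = 4 (mod 13).
  i = 5 (α = 5): (5−2)(5−10)(5−1)(5−4) = 3·(−5)·4·1 = −60 ≡ 5, so v_5 = 5^{−1} = 8 (mod 13).
  v = [10, 7, 10, 4, 8].
Step 2: syndromes of r = [3, 5, 6, 10, 8] (all sums mod 13).
  S_0 = Σ v_i r_i = 10·3 + 7·5 + 10·6 + 4·10 + 8·8 = 229 ≡ 8.
  S_1 = Σ v_i α_i r_i = 10·2·3 + 7·10·5 + 10·1·6 + 4·4·10 + 8·5·8 = 950 ≡ 1.
  α_i^2 mod 13 = [4, 9, 1, 3, 12].
  S_2 = Σ v_i α_i^2 r_i = 10·4·3 + 7·9·5 + 10·1·6 + 4·3·10 + 8·12·8 = 1383 ≡ 5.
  S = (8, 1, 5) ≠ 0, so r is not a codeword (an error is present).
Step 3: locate the error. For a single error e at position i, S_ℓ = v_i·e·α_i^ℓ, so α_err = S_1/S_0.
  S_0^{−1} = 8^{−1} = 5 (mod 13), so α_err = 1·5 = 5 ≡ 5 = α_5. Error position i = 5.
  Consistency check: S_2/S_1 = 5·1 = 5 ≡ 5 = α_err ✓ (single-error assumption holds).
Step 4: error magnitude e = S_0/v_5 = S_0·∏_{j≠5}(α_5 − α_j) = 8·5 = 40 ≡ 1 (mod 13).
Step 5: correct position 5: c_5 = r_5 − e = 8 − 1 ≡ 7 (mod 13). Hence c = [3, 5, 6, 10, 7].
  Check: interpolating c through the α_i gives m(x) = 9 + 10·x (degree < 2) with m(α_i) = c_i for every i, so c is indeed a codeword.


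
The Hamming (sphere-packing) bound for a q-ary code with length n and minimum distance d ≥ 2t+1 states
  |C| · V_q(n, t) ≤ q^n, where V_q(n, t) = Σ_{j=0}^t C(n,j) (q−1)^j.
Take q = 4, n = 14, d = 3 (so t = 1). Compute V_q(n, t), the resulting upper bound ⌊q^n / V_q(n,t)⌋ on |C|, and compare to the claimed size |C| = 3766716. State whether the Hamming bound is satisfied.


V_q(n, t) = 43, q^n = 268435456, Hamming bound = 6242685, |C| = 3766716 ≤ bound (satisfied).

Step 1: Compute V_q(n, t) = Σ_{j=0}^1 C(n, j) (q−1)^j.
  j = 0: C(14,0)·(3)^0 = 1·1 = 1.
  j = 1: C(14,1)·(3)^1 = 14·3 = 42.
  V_q(n, t) = 1 + 42 = 43.
Step 2: q^n = 4^14 = 268435456.
Step 3: Hamming bound ⌊q^n / V_q(n,t)⌋ = ⌊268435456/43⌋ = 6242685.
Step 4: Compare |C| = 3766716 to 6242685: satisfied.
The claimed |C| lies below the Hamming bound.


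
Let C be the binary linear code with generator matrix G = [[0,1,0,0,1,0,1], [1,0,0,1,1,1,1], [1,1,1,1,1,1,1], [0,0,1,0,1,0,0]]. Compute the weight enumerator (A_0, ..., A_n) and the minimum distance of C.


Weight distribution: A_0 = 1, A_1 = 1, A_2 = 3, A_3 = 3, A_4 = 3, A_5 = 3, A_6 = 1, A_7 = 1. Minimum distance d = 1.

Enumerate all 2^4 = 16 messages m ∈ F_2^4.
For each, compute codeword c = mG in F_2^7, then tally its weight.
  m = 0000 → c = 0000000, weight = 0.
  m = 1000 → c = 0100101, weight = 3.
  m = 0100 → c = 1001111, weight = 5.
  m = 1100 → c = 1101010, weight = 4.
  m = 0010 → c = 1111111, weight = 7.
  m = 1010 → c = 1011010, weight = 4.
  m = 0110 → c = 0110000, weight = 2.
  m = 1110 → c = 0010101, weight = 3.
  m = 0001 → c = 0010100, weight = 2.
  m = 1001 → c = 0110001, weight = 3.
  m = 0101 → c = 1011011, weight = 5.
  m = 1101 → c = 1111110, weight = 6.
  m = 0011 → c = 1101011, weight = 5.
  m = 1011 → c = 1001110, weight = 4.
  m = 0111 → c = 0100100, weight = 2.
  m = 1111 → c = 0000001, weight = 1.
Tally weights:
  weight 0: 1 codewords.
  weight 1: 1 codewords.
  weight 2: 3 codewords.
  weight 3: 3 codewords.
  weight 4: 3 codewords.
  weight 5: 3 codewords.
  weight 6: 1 codewords.
  weight 7: 1 codewords.
Minimum distance d = smallest w > 0 with A_w > 0 = 1.
Sanity: Σ A_w = 16 = 2^4 = 16 ✓.


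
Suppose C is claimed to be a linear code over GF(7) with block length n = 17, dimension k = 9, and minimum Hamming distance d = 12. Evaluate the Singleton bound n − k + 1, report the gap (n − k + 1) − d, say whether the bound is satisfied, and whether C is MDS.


Singleton RHS = n − k + 1 = 9, slack = -3, bound violated (no such code; not MDS).

Singleton bound: d ≤ n − k + 1.
Here n = 17, k = 9, so n − k + 1 = 9.
Given d = 12, check d ≤ 9: NO.
Slack = (n − k + 1) − d = -3.
The slack is negative: d = 12 exceeds n − k + 1 = 9 by 3, so the Singleton bound is violated and no linear [17, 9, 12]_7 code can exist. In particular it is not MDS (MDS requires d = n − k + 1 exactly).
Description: the claimed parameters are [17, 9, 12]_7; such a code would be impossible (violates the Singleton bound).


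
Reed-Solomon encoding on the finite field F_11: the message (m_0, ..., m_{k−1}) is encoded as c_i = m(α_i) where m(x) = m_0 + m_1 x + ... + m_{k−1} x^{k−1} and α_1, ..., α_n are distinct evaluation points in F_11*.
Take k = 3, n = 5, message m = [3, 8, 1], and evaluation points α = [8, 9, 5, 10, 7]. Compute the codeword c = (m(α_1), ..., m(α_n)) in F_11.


c = [10, 2, 2, 7, 9]

Message polynomial: m(x) = 3 + 8·x + 1·x^2 (mod 11).
For each evaluation point α_i, compute m(α_i) mod 11:
  α_1 = 8: Horner steps 1 → 5 → 10, so m(8) = 10.
  α_2 = 9: Horner steps 1 → 6 → 2, so m(9) = 2.
  α_3 = 5: Horner steps 1 → 2 → 2, so m(5) = 2.
  α_4 = 10: Horner steps 1 → 7 → 7, so m(10) = 7.
  α_5 = 7: Horner steps 1 → 4 → 9, so m(7) = 9.
Codeword c = [10, 2, 2, 7, 9] ∈ F_11^5.


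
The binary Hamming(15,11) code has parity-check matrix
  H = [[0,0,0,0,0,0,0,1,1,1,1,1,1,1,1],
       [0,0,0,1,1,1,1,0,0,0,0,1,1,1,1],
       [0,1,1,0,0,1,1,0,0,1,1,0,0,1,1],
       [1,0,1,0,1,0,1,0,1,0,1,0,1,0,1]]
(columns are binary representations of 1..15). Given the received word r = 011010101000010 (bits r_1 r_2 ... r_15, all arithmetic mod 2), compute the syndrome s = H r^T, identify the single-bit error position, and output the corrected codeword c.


s = (0, 1, 0, 0)^T, error position = 4, corrected codeword c = 011110101000010

Compute s = H r^T mod 2 one row at a time:
  s_1 = 0 + 1 + 0 + 0 + 0 + 0 + 1 + 0 = 2 ≡ 0 (mod 2).
  s_2 = 0 + 1 + 0 + 1 + 0 + 0 + 1 + 0 = 3 ≡ 1 (mod 2).
  s_3 = 1 + 1 + 0 + 1 + 0 + 0 + 1 + 0 = 4 ≡ 0 (mod 2).
  s_4 = 0 + 1 + 1 + 1 + 1 + 0 + 0 + 0 = 4 ≡ 0 (mod 2).
s = (0, 1, 0, 0)^T — this equals column 4 of H (binary 0100), so error is at position 4.
Correct: flip bit 4 of r = 011010101000010 to get c = 011110101000010.


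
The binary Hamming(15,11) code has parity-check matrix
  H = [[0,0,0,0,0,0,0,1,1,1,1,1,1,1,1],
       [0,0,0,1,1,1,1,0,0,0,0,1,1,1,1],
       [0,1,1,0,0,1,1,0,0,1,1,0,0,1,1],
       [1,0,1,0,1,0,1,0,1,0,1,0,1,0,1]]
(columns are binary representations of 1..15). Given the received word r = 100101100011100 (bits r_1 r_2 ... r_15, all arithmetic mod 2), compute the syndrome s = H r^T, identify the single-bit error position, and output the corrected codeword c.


s = (1, 1, 1, 0)^T, error position = 14, corrected codeword c = 100101100011110

Compute s = H r^T mod 2 one row at a time:
  s_1 = 0 + 0 + 0 + 1 + 1 + 1 + 0 + 0 = 3 ≡ 1 (mod 2).
  s_2 = 1 + 0 + 1 + 1 + 1 + 1 + 0 + 0 = 5 ≡ 1 (mod 2).
  s_3 = 0 + 0 + 1 + 1 + 0 + 1 + 0 + 0 = 3 ≡ 1 (mod 2).
  s_4 = 1 + 0 + 0 + 1 + 0 + 1 + 1 + 0 = 4 ≡ 0 (mod 2).
s = (1, 1, 1, 0)^T — this equals column 14 of H (binary 1110), so error is at position 14.
Correct: flip bit 14 of r = 100101100011100 to get c = 100101100011110.


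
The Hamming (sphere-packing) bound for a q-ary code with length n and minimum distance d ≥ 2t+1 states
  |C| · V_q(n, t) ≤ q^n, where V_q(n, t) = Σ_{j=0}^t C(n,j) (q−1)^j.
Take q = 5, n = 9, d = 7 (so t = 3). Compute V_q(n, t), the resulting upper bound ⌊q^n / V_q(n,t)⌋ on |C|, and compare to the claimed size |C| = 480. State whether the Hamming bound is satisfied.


V_q(n, t) = 5989, q^n = 1953125, Hamming bound = 326, |C| = 480 > bound (violated).

Step 1: Compute V_q(n, t) = Σ_{j=0}^3 C(n, j) (q−1)^j.
  j = 0: C(9,0)·(4)^0 = 1·1 = 1.
  j = 1: C(9,1)·(4)^1 = 9·4 = 36.
  j = 2: C(9,2)·(4)^2 = 36·16 = 576.
  j = 3: C(9,3)·(4)^3 = 84·64 = 5376.
  V_q(n, t) = 1 + 36 + 576 + 5376 = 5989.
Step 2: q^n = 5^9 = 1953125.
Step 3: Hamming bound ⌊q^n / V_q(n,t)⌋ = ⌊1953125/5989⌋ = 326.
Step 4: Compare |C| = 480 to 326: violated.
The claimed |C| lies above the Hamming bound, so no 5-ary code of length 9 with d ≥ 7 can have 480 codewords.


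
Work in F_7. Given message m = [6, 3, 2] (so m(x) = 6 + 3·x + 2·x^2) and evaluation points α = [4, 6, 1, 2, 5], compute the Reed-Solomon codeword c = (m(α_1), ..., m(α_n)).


c = [1, 5, 4, 6, 1]

Message polynomial: m(x) = 6 + 3·x + 2·x^2 (mod 7).
For each evaluation point α_i, compute m(α_i) mod 7:
  α_1 = 4: Horner steps 2 → 4 → 1, so m(4) = 1.
  α_2 = 6: Horner steps 2 → 1 → 5, so m(6) = 5.
  α_3 = 1: Horner steps 2 → 5 → 4, so m(1) = 4.
  α_4 = 2: Horner steps 2 → 0 → 6, so m(2) = 6.
  α_5 = 5: Horner steps 2 → 6 → 1, so m(5) = 1.
Codeword c = [1, 5, 4, 6, 1] ∈ F_7^5.


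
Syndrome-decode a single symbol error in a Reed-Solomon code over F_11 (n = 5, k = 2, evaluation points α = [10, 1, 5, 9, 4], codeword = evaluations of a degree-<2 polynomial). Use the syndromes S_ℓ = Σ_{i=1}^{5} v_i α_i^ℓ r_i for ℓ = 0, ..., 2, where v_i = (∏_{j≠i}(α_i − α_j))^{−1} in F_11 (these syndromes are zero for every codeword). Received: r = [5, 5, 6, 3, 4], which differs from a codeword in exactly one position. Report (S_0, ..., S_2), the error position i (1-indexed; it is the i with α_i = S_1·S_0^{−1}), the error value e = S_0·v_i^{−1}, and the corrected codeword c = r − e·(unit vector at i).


S = (3, 3, 3), error at position 2, error magnitude e = 7, c = [5, 9, 6, 3, 4].

Step 1: column multipliers v_i = (∏_{j≠i}(α_i − α_j))^{−1} mod 11.
  i = 1 (α = 10): (10−1)(10−5)(10−9)(10−4) = 9·5·1·6 = 270 ≡ 6, so v_1 = 6^{−1} = 2 (mod 11).
  i = 2 (α = 1): (1−10)(1−5)(1−9)(1−4) = (−9)·(−4)·(−8)·(−3) = 864 ≡ 6, so v_2 = 6^{−1} = 2 (mod 11).
  i = 3 (α = 5): (5−10)(5−1)(5−9)(5−4) = (−5)·4·(−4)·1 = 80 ≡ 3, so v_3 = 3^{−1} = 4 (mod 11).
  i = 4 (α = 9): (9−10)(9−1)(9−5)(9−4) = (−1)·8·4·5 = −160 ≡ 5, so v_4 = 5^{−1} = 9 (mod 11).
  i = 5 (α = 4): (4−10)(4−1)(4−5)(4−9) = (−6)·3·(−1)·(−5) = −90 ≡ 9, so v_5 = 9^{−1} = 5 (mod 11).
  v = [2, 2, 4, 9, 5].
Step 2: syndromes of r = [5, 5, 6, 3, 4] (all sums mod 11).
  S_0 = Σ v_i r_i = 2·5 + 2·5 + 4·6 + 9·3 + 5·4 = 91 ≡ 3.
  S_1 = Σ v_i α_i r_i = 2·10·5 + 2·1·5 + 4·5·6 + 9·9·3 + 5·4·4 = 553 ≡ 3.
  α_i^2 mod 11 = [1, 1, 3, 4, 5].
  S_2 = Σ v_i α_i^2 r_i = 2·1·5 + 2·1·5 + 4·3·6 + 9·4·3 + 5·5·4 = 300 ≡ 3.
  S = (3, 3, 3) ≠ 0, so r is not a codeword (an error is present).
Step 3: locate the error. For a single error e at position i, S_ℓ = v_i·e·α_i^ℓ, so α_err = S_1/S_0.
  S_0^{−1} = 3^{−1} = 4 (mod 11), so α_err = 3·4 = 12 ≡ 1 = α_2. Error position i = 2.
  Consistency check: S_2/S_1 = 3·4 = 12 ≡ 1 = α_err ✓ (single-error assumption holds).
Step 4: error magnitude e = S_0/v_2 = S_0·∏_{j≠2}(α_2 − α_j) = 3·6 = 18 ≡ 7 (mod 11).
Step 5: correct position 2: c_2 = r_2 − e = 5 − 7 ≡ 9 (mod 11). Hence c = [5, 9, 6, 3, 4].
  Check: interpolating c through the α_i gives m(x) = 7 + 2·x (degree < 2) with m(α_i) = c_i for every i, so c is indeed a codeword.


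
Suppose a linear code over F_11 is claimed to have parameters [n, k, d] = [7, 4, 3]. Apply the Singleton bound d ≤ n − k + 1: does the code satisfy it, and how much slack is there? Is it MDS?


Singleton RHS = n − k + 1 = 4, slack = 1, bound satisfied, not MDS.

Singleton bound: d ≤ n − k + 1.
Here n = 7, k = 4, so n − k + 1 = 4.
Given d = 3, check d ≤ 4: YES.
Slack = (n − k + 1) − d = 1.
The code is NOT MDS (slack = 1 > 0).
Description: the claimed parameters are [7, 4, 3]_11; such a code would be non-MDS.


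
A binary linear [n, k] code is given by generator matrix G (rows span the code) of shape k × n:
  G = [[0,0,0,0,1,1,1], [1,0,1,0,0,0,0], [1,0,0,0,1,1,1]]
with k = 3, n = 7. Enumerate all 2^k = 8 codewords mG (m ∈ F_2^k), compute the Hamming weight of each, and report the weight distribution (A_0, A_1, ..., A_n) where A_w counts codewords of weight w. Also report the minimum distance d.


Weight distribution: A_0 = 1, A_1 = 2, A_2 = 1, A_3 = 1, A_4 = 2, A_5 = 1. Minimum distance d = 1.

Enumerate all 2^3 = 8 messages m ∈ F_2^3.
For each, compute codeword c = mG in F_2^7, then tally its weight.
  m = 000 → c = 0000000, weight = 0.
  m = 100 → c = 0000111, weight = 3.
  m = 010 → c = 1010000, weight = 2.
  m = 110 → c = 1010111, weight = 5.
  m = 001 → c = 1000111, weight = 4.
  m = 101 → c = 1000000, weight = 1.
  m = 011 → c = 0010111, weight = 4.
  m = 111 → c = 0010000, weight = 1.
Tally weights:
  weight 0: 1 codewords.
  weight 1: 2 codewords.
  weight 2: 1 codewords.
  weight 3: 1 codewords.
  weight 4: 2 codewords.
  weight 5: 1 codewords.
Minimum distance d = smallest w > 0 with A_w > 0 = 1.
Sanity: Σ A_w = 8 = 2^3 = 8 ✓.


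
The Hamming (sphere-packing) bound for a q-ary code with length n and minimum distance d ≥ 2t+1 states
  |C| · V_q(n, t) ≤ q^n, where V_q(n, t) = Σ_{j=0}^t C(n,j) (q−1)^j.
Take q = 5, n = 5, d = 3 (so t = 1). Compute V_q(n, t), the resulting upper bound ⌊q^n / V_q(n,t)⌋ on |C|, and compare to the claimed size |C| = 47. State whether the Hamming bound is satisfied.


V_q(n, t) = 21, q^n = 3125, Hamming bound = 148, |C| = 47 ≤ bound (satisfied).

Step 1: Compute V_q(n, t) = Σ_{j=0}^1 C(n, j) (q−1)^j.
  j = 0: C(5,0)·(4)^0 = 1·1 = 1.
  j = 1: C(5,1)·(4)^1 = 5·4 = 20.
  V_q(n, t) = 1 + 20 = 21.
Step 2: q^n = 5^5 = 3125.
Step 3: Hamming bound ⌊q^n / V_q(n,t)⌋ = ⌊3125/21⌋ = 148.
Step 4: Compare |C| = 47 to 148: satisfied.
The claimed |C| lies below the Hamming bound.


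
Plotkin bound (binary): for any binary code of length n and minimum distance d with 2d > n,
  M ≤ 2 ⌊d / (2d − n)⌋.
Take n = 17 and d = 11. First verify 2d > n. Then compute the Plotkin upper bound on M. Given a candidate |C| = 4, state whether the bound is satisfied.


Plotkin bound M ≤ 4; given |C| = 4 ≤ bound (satisfied).

Check applicability: 2d = 22, n = 17.
2d − n = 5 > 0, so Plotkin applies.
Compute d/(2d−n) = 11/5 ≈ 2.2000.
⌊d/(2d−n)⌋ = 2.
Plotkin bound: M ≤ 2·2 = 4.
Given |C| = 4, check: satisfied.
This |C| is at the Plotkin bound.


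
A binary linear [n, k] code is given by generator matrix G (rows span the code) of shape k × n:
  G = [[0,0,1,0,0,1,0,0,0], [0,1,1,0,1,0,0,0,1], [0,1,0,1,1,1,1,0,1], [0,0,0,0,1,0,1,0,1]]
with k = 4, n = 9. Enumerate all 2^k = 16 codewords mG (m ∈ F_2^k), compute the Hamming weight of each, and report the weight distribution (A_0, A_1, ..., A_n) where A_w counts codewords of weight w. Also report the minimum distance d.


Weight distribution: A_0 = 1, A_2 = 2, A_3 = 6, A_4 = 3, A_5 = 2, A_6 = 2. Minimum distance d = 2.

Enumerate all 2^4 = 16 messages m ∈ F_2^4.
For each, compute codeword c = mG in F_2^9, then tally its weight.
  m = 0000 → c = 000000000, weight = 0.
  m = 1000 → c = 001001000, weight = 2.
  m = 0100 → c = 011010001, weight = 4.
  m = 1100 → c = 010011001, weight = 4.
  m = 0010 → c = 010111101, weight = 6.
  m = 1010 → c = 011110101, weight = 6.
  m = 0110 → c = 001101100, weight = 4.
  m = 1110 → c = 000100100, weight = 2.
  m = 0001 → c = 000010101, weight = 3.
  m = 1001 → c = 001011101, weight = 5.
  m = 0101 → c = 011000100, weight = 3.
  m = 1101 → c = 010001100, weight = 3.
  m = 0011 → c = 010101000, weight = 3.
  m = 1011 → c = 011100000, weight = 3.
  m = 0111 → c = 001111001, weight = 5.
  m = 1111 → c = 000110001, weight = 3.
Tally weights:
  weight 0: 1 codewords.
  weight 2: 2 codewords.
  weight 3: 6 codewords.
  weight 4: 3 codewords.
  weight 5: 2 codewords.
  weight 6: 2 codewords.
Minimum distance d = smallest w > 0 with A_w > 0 = 2.
Sanity: Σ A_w = 16 = 2^4 = 16 ✓.


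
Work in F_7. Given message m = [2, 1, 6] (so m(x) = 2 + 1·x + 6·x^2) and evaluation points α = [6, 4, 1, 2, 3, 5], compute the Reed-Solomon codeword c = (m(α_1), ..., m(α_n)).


c = [0, 4, 2, 0, 3, 3]

Message polynomial: m(x) = 2 + 1·x + 6·x^2 (mod 7).
For each evaluation point α_i, compute m(α_i) mod 7:
  α_1 = 6: Horner steps 6 → 2 → 0, so m(6) = 0.
  α_2 = 4: Horner steps 6 → 4 → 4, so m(4) = 4.
  α_3 = 1: Horner steps 6 → 0 → 2, so m(1) = 2.
  α_4 = 2: Horner steps 6 → 6 → 0, so m(2) = 0.
  α_5 = 3: Horner steps 6 → 5 → 3, so m(3) = 3.
  α_6 = 5: Horner steps 6 → 3 → 3, so m(5) = 3.
Codeword c = [0, 4, 2, 0, 3, 3] ∈ F_7^6.


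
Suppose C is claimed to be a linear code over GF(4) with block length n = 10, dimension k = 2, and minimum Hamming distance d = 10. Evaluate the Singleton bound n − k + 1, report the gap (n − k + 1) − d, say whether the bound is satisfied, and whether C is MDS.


Singleton RHS = n − k + 1 = 9, slack = -1, bound violated (no such code; not MDS).

Singleton bound: d ≤ n − k + 1.
Here n = 10, k = 2, so n − k + 1 = 9.
Given d = 10, check d ≤ 9: NO.
Slack = (n − k + 1) − d = -1.
The slack is negative: d = 10 exceeds n − k + 1 = 9 by 1, so the Singleton bound is violated and no linear [10, 2, 10]_4 code can exist. In particular it is not MDS (MDS requires d = n − k + 1 exactly).
Description: the claimed parameters are [10, 2, 10]_4; such a code would be impossible (violates the Singleton bound).


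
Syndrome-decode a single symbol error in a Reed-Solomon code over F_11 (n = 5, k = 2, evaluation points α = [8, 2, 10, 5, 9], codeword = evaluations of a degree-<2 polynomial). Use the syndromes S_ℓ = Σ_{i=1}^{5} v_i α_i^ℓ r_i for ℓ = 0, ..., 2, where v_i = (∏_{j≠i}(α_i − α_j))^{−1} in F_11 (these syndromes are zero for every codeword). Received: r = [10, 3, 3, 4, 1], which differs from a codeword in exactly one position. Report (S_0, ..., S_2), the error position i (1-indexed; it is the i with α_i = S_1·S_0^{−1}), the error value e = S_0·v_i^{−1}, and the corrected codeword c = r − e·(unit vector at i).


S = (7, 3, 6), error at position 2, error magnitude e = 5, c = [10, 9, 3, 4, 1].

Step 1: column multipliers v_i = (∏_{j≠i}(α_i − α_j))^{−1} mod 11.
  i = 1 (α = 8): (8−2)(8−10)(8−5)(8−9) = 6·(−2)·3·(−1) = 36 ≡ 3, so v_1 = 3^{−1} = 4 (mod 11).
  i = 2 (α = 2): (2−8)(2−10)(2−5)(2−9) = (−6)·(−8)·(−3)·(−7) = 1008 ≡ 7, so v_2 = 7^{−1} = 8 (mod 11).
  i = 3 (α = 10): (10−8)(10−2)(10−5)(10−9) = 2·8·5·1 = 80 ≡ 3, so v_3 = 3^{−1} = 4 (mod 11).
  i = 4 (α = 5): (5−8)(5−2)(5−10)(5−9) = (−3)·3·(−5)·(−4) = −180 ≡ 7, so v_4 = 7^{−1} = 8 (mod 11).
  i = 5 (α = 9): (9−8)(9−2)(9−10)(9−5) = 1·7·(−1)·4 = −28 ≡ 5, so v_5 = 5^{−1} = 9 (mod 11).
  v = [4, 8, 4, 8, 9].
Step 2: syndromes of r = [10, 3, 3, 4, 1] (all sums mod 11).
  S_0 = Σ v_i r_i = 4·10 + 8·3 + 4·3 + 8·4 + 9·1 = 117 ≡ 7.
  S_1 = Σ v_i α_i r_i = 4·8·10 + 8·2·3 + 4·10·3 + 8·5·4 + 9·9·1 = 729 ≡ 3.
  α_i^2 mod 11 = [9, 4, 1, 3, 4].
  S_2 = Σ v_i α_i^2 r_i = 4·9·10 + 8·4·3 + 4·1·3 + 8·3·4 + 9·4·1 = 600 ≡ 6.
  S = (7, 3, 6) ≠ 0, so r is not a codeword (an error is present).
Step 3: locate the error. For a single error e at position i, S_ℓ = v_i·e·α_i^ℓ, so α_err = S_1/S_0.
  S_0^{−1} = 7^{−1} = 8 (mod 11), so α_err = 3·8 = 24 ≡ 2 = α_2. Error position i = 2.
  Consistency check: S_2/S_1 = 6·4 = 24 ≡ 2 = α_err ✓ (single-error assumption holds).
Step 4: error magnitude e = S_0/v_2 = S_0·∏_{j≠2}(α_2 − α_j) = 7·7 = 49 ≡ 5 (mod 11).
Step 5: correct position 2: c_2 = r_2 − e = 3 − 5 ≡ 9 (mod 11). Hence c = [10, 9, 3, 4, 1].
  Check: interpolating c through the α_i gives m(x) = 5 + 2·x (degree < 2) with m(α_i) = c_i for every i, so c is indeed a codeword.


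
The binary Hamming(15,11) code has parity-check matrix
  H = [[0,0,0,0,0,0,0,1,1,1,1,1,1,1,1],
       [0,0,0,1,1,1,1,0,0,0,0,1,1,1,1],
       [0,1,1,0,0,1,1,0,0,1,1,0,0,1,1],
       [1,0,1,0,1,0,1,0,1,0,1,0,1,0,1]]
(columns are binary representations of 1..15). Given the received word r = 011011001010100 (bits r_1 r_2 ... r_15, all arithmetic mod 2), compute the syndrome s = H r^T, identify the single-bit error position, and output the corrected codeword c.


s = (1, 1, 0, 1)^T, error position = 13, corrected codeword c = 011011001010000

Compute s = H r^T mod 2 one row at a time:
  s_1 = 0 + 1 + 0 + 1 + 0 + 1 + 0 + 0 = 3 ≡ 1 (mod 2).
  s_2 = 0 + 1 + 1 + 0 + 0 + 1 + 0 + 0 = 3 ≡ 1 (mod 2).
  s_3 = 1 + 1 + 1 + 0 + 0 + 1 + 0 + 0 = 4 ≡ 0 (mod 2).
  s_4 = 0 + 1 + 1 + 0 + 1 + 1 + 1 + 0 = 5 ≡ 1 (mod 2).
s = (1, 1, 0, 1)^T — this equals column 13 of H (binary 1101), so error is at position 13.
Correct: flip bit 13 of r = 011011001010100 to get c = 011011001010000.


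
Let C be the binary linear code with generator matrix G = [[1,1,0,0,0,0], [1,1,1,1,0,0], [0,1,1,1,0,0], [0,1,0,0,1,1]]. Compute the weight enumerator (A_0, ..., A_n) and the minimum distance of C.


Weight distribution: A_0 = 1, A_1 = 2, A_2 = 3, A_3 = 4, A_4 = 3, A_5 = 2, A_6 = 1. Minimum distance d = 1.

Enumerate all 2^4 = 16 messages m ∈ F_2^4.
For each, compute codeword c = mG in F_2^6, then tally its weight.
  m = 0000 → c = 000000, weight = 0.
  m = 1000 → c = 110000, weight = 2.
  m = 0100 → c = 111100, weight = 4.
  m = 1100 → c = 001100, weight = 2.
  m = 0010 → c = 011100, weight = 3.
  m = 1010 → c = 101100, weight = 3.
  m = 0110 → c = 100000, weight = 1.
  m = 1110 → c = 010000, weight = 1.
  m = 0001 → c = 010011, weight = 3.
  m = 1001 → c = 100011, weight = 3.
  m = 0101 → c = 101111, weight = 5.
  m = 1101 → c = 011111, weight = 5.
  m = 0011 → c = 001111, weight = 4.
  m = 1011 → c = 111111, weight = 6.
  m = 0111 → c = 110011, weight = 4.
  m = 1111 → c = 000011, weight = 2.
Tally weights:
  weight 0: 1 codewords.
  weight 1: 2 codewords.
  weight 2: 3 codewords.
  weight 3: 4 codewords.
  weight 4: 3 codewords.
  weight 5: 2 codewords.
  weight 6: 1 codewords.
Minimum distance d = smallest w > 0 with A_w > 0 = 1.
Sanity: Σ A_w = 16 = 2^4 = 16 ✓.


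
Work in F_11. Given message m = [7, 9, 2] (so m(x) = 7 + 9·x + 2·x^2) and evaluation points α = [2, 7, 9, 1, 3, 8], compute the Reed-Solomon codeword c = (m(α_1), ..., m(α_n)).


c = [0, 3, 8, 7, 8, 9]

Message polynomial: m(x) = 7 + 9·x + 2·x^2 (mod 11).
For each evaluation point α_i, compute m(α_i) mod 11:
  α_1 = 2: Horner steps 2 → 2 → 0, so m(2) = 0.
  α_2 = 7: Horner steps 2 → 1 → 3, so m(7) = 3.
  α_3 = 9: Horner steps 2 → 5 → 8, so m(9) = 8.
  α_4 = 1: Horner steps 2 → 0 → 7, so m(1) = 7.
  α_5 = 3: Horner steps 2 → 4 → 8, so m(3) = 8.
  α_6 = 8: Horner steps 2 → 3 → 9, so m(8) = 9.
Codeword c = [0, 3, 8, 7, 8, 9] ∈ F_11^6.


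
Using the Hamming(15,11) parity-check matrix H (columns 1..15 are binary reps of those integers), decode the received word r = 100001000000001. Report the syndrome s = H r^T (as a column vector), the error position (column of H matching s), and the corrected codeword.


s = (1, 0, 0, 0)^T, error position = 8, corrected codeword c = 100001010000001

Compute s = H r^T mod 2 one row at a time:
  s_1 = 0 + 0 + 0 + 0 + 0 + 0 + 0 + 1 = 1 ≡ 1 (mod 2).
  s_2 = 0 + 0 + 1 + 0 + 0 + 0 + 0 + 1 = 2 ≡ 0 (mod 2).
  s_3 = 0 + 0 + 1 + 0 + 0 + 0 + 0 + 1 = 2 ≡ 0 (mod 2).
  s_4 = 1 + 0 + 0 + 0 + 0 + 0 + 0 + 1 = 2 ≡ 0 (mod 2).
s = (1, 0, 0, 0)^T — this equals column 8 of H (binary 1000), so error is at position 8.
Correct: flip bit 8 of r = 100001000000001 to get c = 100001010000001.


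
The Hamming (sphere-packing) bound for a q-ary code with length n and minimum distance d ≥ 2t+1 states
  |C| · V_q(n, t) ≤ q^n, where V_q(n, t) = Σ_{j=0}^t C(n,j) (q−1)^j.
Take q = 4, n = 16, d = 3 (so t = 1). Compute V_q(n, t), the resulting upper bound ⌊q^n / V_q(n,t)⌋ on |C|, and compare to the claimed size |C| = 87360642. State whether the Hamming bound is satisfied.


V_q(n, t) = 49, q^n = 4294967296, Hamming bound = 87652393, |C| = 87360642 ≤ bound (satisfied).

Step 1: Compute V_q(n, t) = Σ_{j=0}^1 C(n, j) (q−1)^j.
  j = 0: C(16,0)·(3)^0 = 1·1 = 1.
  j = 1: C(16,1)·(3)^1 = 16·3 = 48.
  V_q(n, t) = 1 + 48 = 49.
Step 2: q^n = 4^16 = 4294967296.
Step 3: Hamming bound ⌊q^n / V_q(n,t)⌋ = ⌊4294967296/49⌋ = 87652393.
Step 4: Compare |C| = 87360642 to 87652393: satisfied.
The claimed |C| lies below the Hamming bound.


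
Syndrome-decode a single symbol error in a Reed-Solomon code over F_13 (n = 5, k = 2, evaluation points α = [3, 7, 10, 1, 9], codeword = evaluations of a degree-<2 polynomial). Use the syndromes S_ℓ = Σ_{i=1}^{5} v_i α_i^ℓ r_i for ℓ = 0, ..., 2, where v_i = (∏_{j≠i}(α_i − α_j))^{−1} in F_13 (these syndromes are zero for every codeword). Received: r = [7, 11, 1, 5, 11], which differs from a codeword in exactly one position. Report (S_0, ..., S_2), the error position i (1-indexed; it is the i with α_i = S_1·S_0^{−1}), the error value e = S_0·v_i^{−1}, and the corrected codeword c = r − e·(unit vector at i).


S = (3, 1, 9), error at position 5, error magnitude e = 11, c = [7, 11, 1, 5, 0].

Step 1: column multipliers v_i = (∏_{j≠i}(α_i − α_j))^{−1} mod 13.
  i = 1 (α = 3): (3−7)(3−10)(3−1)(3−9) = (−4)·(−7)·2·(−6) = −336 ≡ 2, so v_1 = 2^{−1} = 7 (mod 13).
  i = 2 (α = 7): (7−3)(7−10)(7−1)(7−9) = 4·(−3)·6·(−2) = 144 ≡ 1, so v_2 = 1^{−1} = 1 (mod 13).
  i = 3 (α = 10): (10−3)(10−7)(10−1)(10−9) = 7·3·9·1 = 189 ≡ 7, so v_3 = 7^{−1} = 2 (mod 13).
  i = 4 (α = 1): (1−3)(1−7)(1−10)(1−9) = (−2)·(−6)·(−9)·(−8) = 864 ≡ 6, so v_4 = 6^{−1} = 11 (mod 13).
  i = 5 (α = 9): (9−3)(9−7)(9−10)(9−1) = 6·2·(−1)·8 = −96 ≡ 8, so v_5 = 8^{−1} = 5 (mod 13).
  v = [7, 1, 2, 11, 5].
Step 2: syndromes of r = [7, 11, 1, 5, 11] (all sums mod 13).
  S_0 = Σ v_i r_i = 7·7 + 1·11 + 2·1 + 11·5 + 5·11 = 172 ≡ 3.
  S_1 = Σ v_i α_i r_i = 7·3·7 + 1·7·11 + 2·10·1 + 11·1·5 + 5·9·11 = 794 ≡ 1.
  α_i^2 mod 13 = [9, 10, 9, 1, 3].
  S_2 = Σ v_i α_i^2 r_i = 7·9·7 + 1·10·11 + 2·9·1 + 11·1·5 + 5·3·11 = 789 ≡ 9.
  S = (3, 1, 9) ≠ 0, so r is not a codeword (an error is present).
Step 3: locate the error. For a single error e at position i, S_ℓ = v_i·e·α_i^ℓ, so α_err = S_1/S_0.
  S_0^{−1} = 3^{−1} = 9 (mod 13), so α_err = 1·9 = 9 ≡ 9 = α_5. Error position i = 5.
  Consistency check: S_2/S_1 = 9·1 = 9 ≡ 9 = α_err ✓ (single-error assumption holds).
Step 4: error magnitude e = S_0/v_5 = S_0·∏_{j≠5}(α_5 − α_j) = 3·8 = 24 ≡ 11 (mod 13).
Step 5: correct position 5: c_5 = r_5 − e = 11 − 11 ≡ 0 (mod 13). Hence c = [7, 11, 1, 5, 0].
  Check: interpolating c through the α_i gives m(x) = 4 + 1·x (degree < 2) with m(α_i) = c_i for every i, so c is indeed a codeword.


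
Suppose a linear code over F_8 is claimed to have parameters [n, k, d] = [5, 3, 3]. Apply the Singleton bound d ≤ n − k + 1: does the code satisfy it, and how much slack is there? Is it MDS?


Singleton RHS = n − k + 1 = 3, slack = 0, bound satisfied, MDS.

Singleton bound: d ≤ n − k + 1.
Here n = 5, k = 3, so n − k + 1 = 3.
Given d = 3, check d ≤ 3: YES.
Slack = (n − k + 1) − d = 0.
The code is MDS (slack = 0).
Description: the claimed parameters are [5, 3, 3]_8; such a code would be MDS (meets Singleton bound).


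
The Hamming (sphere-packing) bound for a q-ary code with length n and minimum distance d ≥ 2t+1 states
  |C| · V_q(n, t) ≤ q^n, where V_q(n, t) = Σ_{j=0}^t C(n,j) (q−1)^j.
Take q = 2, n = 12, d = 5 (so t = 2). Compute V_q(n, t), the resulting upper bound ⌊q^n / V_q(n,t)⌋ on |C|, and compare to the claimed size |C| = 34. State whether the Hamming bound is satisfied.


V_q(n, t) = 79, q^n = 4096, Hamming bound = 51, |C| = 34 ≤ bound (satisfied).

Step 1: Compute V_q(n, t) = Σ_{j=0}^2 C(n, j) (q−1)^j.
  j = 0: C(12,0)·(1)^0 = 1·1 = 1.
  j = 1: C(12,1)·(1)^1 = 12·1 = 12.
  j = 2: C(12,2)·(1)^2 = 66·1 = 66.
  V_q(n, t) = 1 + 12 + 66 = 79.
Step 2: q^n = 2^12 = 4096.
Step 3: Hamming bound ⌊q^n / V_q(n,t)⌋ = ⌊4096/79⌋ = 51.
Step 4: Compare |C| = 34 to 51: satisfied.
The claimed |C| lies below the Hamming bound.


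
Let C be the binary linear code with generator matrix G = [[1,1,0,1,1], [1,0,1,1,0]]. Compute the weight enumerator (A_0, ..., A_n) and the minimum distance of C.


Weight distribution: A_0 = 1, A_3 = 2, A_4 = 1. Minimum distance d = 3.

Enumerate all 2^2 = 4 messages m ∈ F_2^2.
For each, compute codeword c = mG in F_2^5, then tally its weight.
  m = 00 → c = 00000, weight = 0.
  m = 10 → c = 11011, weight = 4.
  m = 01 → c = 10110, weight = 3.
  m = 11 → c = 01101, weight = 3.
Tally weights:
  weight 0: 1 codewords.
  weight 3: 2 codewords.
  weight 4: 1 codewords.
Minimum distance d = smallest w > 0 with A_w > 0 = 3.
Sanity: Σ A_w = 4 = 2^2 = 4 ✓.


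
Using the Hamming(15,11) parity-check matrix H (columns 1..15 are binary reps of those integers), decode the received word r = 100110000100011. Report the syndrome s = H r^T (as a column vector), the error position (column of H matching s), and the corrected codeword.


s = (1, 0, 1, 1)^T, error position = 11, corrected codeword c = 100110000110011

Compute s = H r^T mod 2 one row at a time:
  s_1 = 0 + 0 + 1 + 0 + 0 + 0 + 1 + 1 = 3 ≡ 1 (mod 2).
  s_2 = 1 + 1 + 0 + 0 + 0 + 0 + 1 + 1 = 4 ≡ 0 (mod 2).
  s_3 = 0 + 0 + 0 + 0 + 1 + 0 + 1 + 1 = 3 ≡ 1 (mod 2).
  s_4 = 1 + 0 + 1 + 0 + 0 + 0 + 0 + 1 = 3 ≡ 1 (mod 2).
s = (1, 0, 1, 1)^T — this equals column 11 of H (binary 1011), so error is at position 11.
Correct: flip bit 11 of r = 100110000100011 to get c = 100110000110011.


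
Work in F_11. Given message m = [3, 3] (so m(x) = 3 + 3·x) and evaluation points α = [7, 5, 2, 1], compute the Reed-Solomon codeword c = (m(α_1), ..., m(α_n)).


c = [2, 7, 9, 6]

Message polynomial: m(x) = 3 + 3·x (mod 11).
For each evaluation point α_i, compute m(α_i) mod 11:
  α_1 = 7: Horner steps 3 → 2, so m(7) = 2.
  α_2 = 5: Horner steps 3 → 7, so m(5) = 7.
  α_3 = 2: Horner steps 3 → 9, so m(2) = 9.
  α_4 = 1: Horner steps 3 → 6, so m(1) = 6.
Codeword c = [2, 7, 9, 6] ∈ F_11^4.


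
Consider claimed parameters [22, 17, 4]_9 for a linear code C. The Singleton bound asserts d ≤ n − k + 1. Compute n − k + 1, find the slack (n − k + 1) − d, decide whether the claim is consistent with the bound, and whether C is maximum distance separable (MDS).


Singleton RHS = n − k + 1 = 6, slack = 2, bound satisfied, not MDS.

Singleton bound: d ≤ n − k + 1.
Here n = 22, k = 17, so n − k + 1 = 6.
Given d = 4, check d ≤ 6: YES.
Slack = (n − k + 1) − d = 2.
The code is NOT MDS (slack = 2 > 0).
Description: the claimed parameters are [22, 17, 4]_9; such a code would be non-MDS.


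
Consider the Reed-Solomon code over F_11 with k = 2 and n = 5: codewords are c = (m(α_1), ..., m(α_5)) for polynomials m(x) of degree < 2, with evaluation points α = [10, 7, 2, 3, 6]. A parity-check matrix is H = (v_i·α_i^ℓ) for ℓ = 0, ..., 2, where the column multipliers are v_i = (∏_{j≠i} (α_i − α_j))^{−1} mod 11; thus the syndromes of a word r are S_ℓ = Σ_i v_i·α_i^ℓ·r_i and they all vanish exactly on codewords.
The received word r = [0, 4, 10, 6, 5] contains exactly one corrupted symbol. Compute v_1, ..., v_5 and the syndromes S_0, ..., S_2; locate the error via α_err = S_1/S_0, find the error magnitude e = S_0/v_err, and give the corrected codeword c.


S = (6, 9, 8), error at position 2, error magnitude e = 3, c = [0, 1, 10, 6, 5].

Step 1: column multipliers v_i = (∏_{j≠i}(α_i − α_j))^{−1} mod 11.
  i = 1 (α = 10): (10−7)(10−2)(10−3)(10−6) = 3·8·7·4 = 672 ≡ 1, so v_1 = 1^{−1} = 1 (mod 11).
  i = 2 (α = 7): (7−10)(7−2)(7−3)(7−6) = (−3)·5·4·1 = −60 ≡ 6, so v_2 = 6^{−1} = 2 (mod 11).
  i = 3 (α = 2): (2−10)(2−7)(2−3)(2−6) = (−8)·(−5)·(−1)·(−4) = 160 ≡ 6, so v_3 = 6^{−1} = 2 (mod 11).
  i = 4 (α = 3): (3−10)(3−7)(3−2)(3−6) = (−7)·(−4)·1·(−3) = −84 ≡ 4, so v_4 = 4^{−1} = 3 (mod 11).
  i = 5 (α = 6): (6−10)(6−7)(6−2)(6−3) = (−4)·(−1)·4·3 = 48 ≡ 4, so v_5 = 4^{−1} = 3 (mod 11).
  v = [1, 2, 2, 3, 3].
Step 2: syndromes of r = [0, 4, 10, 6, 5] (all sums mod 11).
  S_0 = Σ v_i r_i = 1·0 + 2·4 + 2·10 + 3·6 + 3·5 = 61 ≡ 6.
  S_1 = Σ v_i α_i r_i = 1·10·0 + 2·7·4 + 2·2·10 + 3·3·6 + 3·6·5 = 240 ≡ 9.
  α_i^2 mod 11 = [1, 5, 4, 9, 3].
  S_2 = Σ v_i α_i^2 r_i = 1·1·0 + 2·5·4 + 2·4·10 + 3·9·6 + 3·3·5 = 327 ≡ 8.
  S = (6, 9, 8) ≠ 0, so r is not a codeword (an error is present).
Step 3: locate the error. For a single error e at position i, S_ℓ = v_i·e·α_i^ℓ, so α_err = S_1/S_0.
  S_0^{−1} = 6^{−1} = 2 (mod 11), so α_err = 9·2 = 18 ≡ 7 = α_2. Error position i = 2.
  Consistency check: S_2/S_1 = 8·5 = 40 ≡ 7 = α_err ✓ (single-error assumption holds).
Step 4: error magnitude e = S_0/v_2 = S_0·∏_{j≠2}(α_2 − α_j) = 6·6 = 36 ≡ 3 (mod 11).
Step 5: correct position 2: c_2 = r_2 − e = 4 − 3 ≡ 1 (mod 11). Hence c = [0, 1, 10, 6, 5].
  Check: interpolating c through the α_i gives m(x) = 7 + 7·x (degree < 2) with m(α_i) = c_i for every i, so c is indeed a codeword.
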